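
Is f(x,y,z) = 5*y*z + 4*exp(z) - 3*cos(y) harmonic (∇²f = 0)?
No, ∇²f = 4*exp(z) + 3*cos(y)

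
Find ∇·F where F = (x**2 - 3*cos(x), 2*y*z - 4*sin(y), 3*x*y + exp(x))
2*x + 2*z + 3*sin(x) - 4*cos(y)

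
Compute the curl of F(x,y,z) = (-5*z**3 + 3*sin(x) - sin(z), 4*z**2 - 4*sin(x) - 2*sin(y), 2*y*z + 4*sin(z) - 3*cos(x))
(-6*z, -15*z**2 - 3*sin(x) - cos(z), -4*cos(x))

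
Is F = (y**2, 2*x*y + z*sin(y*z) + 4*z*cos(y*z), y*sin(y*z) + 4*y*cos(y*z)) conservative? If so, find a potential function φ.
Yes, F is conservative. φ = x*y**2 + 4*sin(y*z) - cos(y*z)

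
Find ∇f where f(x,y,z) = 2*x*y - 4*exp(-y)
(2*y, 2*x + 4*exp(-y), 0)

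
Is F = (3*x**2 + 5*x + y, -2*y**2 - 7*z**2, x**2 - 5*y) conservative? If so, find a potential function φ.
No, ∇×F = (14*z - 5, -2*x, -1) ≠ 0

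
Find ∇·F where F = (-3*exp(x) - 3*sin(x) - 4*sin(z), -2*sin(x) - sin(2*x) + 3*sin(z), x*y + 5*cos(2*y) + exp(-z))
-3*exp(x) - 3*cos(x) - exp(-z)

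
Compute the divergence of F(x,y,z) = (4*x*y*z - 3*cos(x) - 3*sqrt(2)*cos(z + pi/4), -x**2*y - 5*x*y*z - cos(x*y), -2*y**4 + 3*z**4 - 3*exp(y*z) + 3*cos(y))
-x**2 - 5*x*z + x*sin(x*y) + 4*y*z - 3*y*exp(y*z) + 12*z**3 + 3*sin(x)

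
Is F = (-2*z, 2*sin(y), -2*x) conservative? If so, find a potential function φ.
Yes, F is conservative. φ = -2*x*z - 2*cos(y)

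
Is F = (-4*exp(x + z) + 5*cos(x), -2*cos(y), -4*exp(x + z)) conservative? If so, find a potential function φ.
Yes, F is conservative. φ = -4*exp(x + z) + 5*sin(x) - 2*sin(y)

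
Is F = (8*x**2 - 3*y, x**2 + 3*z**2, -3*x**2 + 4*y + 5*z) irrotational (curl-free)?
No, ∇×F = (4 - 6*z, 6*x, 2*x + 3)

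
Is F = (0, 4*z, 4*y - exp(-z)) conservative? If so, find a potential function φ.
Yes, F is conservative. φ = 4*y*z + exp(-z)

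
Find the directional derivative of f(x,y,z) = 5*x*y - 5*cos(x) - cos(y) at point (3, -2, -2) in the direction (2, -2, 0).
sqrt(2)*(-25 + 5*sin(3) + sin(2))/2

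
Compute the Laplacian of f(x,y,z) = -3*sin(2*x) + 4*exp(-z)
12*sin(2*x) + 4*exp(-z)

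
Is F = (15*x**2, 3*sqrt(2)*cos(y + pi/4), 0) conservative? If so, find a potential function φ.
Yes, F is conservative. φ = 5*x**3 + 3*sqrt(2)*sin(y + pi/4)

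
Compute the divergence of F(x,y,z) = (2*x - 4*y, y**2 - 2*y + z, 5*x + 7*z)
2*y + 7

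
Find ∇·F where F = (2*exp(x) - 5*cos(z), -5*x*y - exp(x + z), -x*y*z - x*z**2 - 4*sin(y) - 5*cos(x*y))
-x*y - 2*x*z - 5*x + 2*exp(x)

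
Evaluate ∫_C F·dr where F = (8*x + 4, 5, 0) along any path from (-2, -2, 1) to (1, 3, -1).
25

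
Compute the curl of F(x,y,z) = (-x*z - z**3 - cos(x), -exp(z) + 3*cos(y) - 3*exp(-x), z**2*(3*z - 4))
(exp(z), -x - 3*z**2, 3*exp(-x))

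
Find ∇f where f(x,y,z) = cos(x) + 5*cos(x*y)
(-5*y*sin(x*y) - sin(x), -5*x*sin(x*y), 0)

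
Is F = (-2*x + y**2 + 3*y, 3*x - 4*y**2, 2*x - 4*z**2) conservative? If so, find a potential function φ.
No, ∇×F = (0, -2, -2*y) ≠ 0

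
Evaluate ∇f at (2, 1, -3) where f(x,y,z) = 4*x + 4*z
(4, 0, 4)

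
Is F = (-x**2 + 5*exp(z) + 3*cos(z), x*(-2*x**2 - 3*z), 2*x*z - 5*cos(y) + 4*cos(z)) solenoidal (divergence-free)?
No, ∇·F = -4*sin(z)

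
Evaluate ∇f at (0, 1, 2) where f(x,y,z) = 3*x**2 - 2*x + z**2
(-2, 0, 4)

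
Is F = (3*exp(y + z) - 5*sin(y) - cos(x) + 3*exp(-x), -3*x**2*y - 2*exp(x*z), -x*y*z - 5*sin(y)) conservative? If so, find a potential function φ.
No, ∇×F = (-x*z + 2*x*exp(x*z) - 5*cos(y), y*z + 3*exp(y + z), -6*x*y - 2*z*exp(x*z) - 3*exp(y + z) + 5*cos(y)) ≠ 0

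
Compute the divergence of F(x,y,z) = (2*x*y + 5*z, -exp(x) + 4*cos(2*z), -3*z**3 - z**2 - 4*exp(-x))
2*y - 9*z**2 - 2*z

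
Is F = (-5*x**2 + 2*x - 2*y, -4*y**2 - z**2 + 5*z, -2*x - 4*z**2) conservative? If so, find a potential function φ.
No, ∇×F = (2*z - 5, 2, 2) ≠ 0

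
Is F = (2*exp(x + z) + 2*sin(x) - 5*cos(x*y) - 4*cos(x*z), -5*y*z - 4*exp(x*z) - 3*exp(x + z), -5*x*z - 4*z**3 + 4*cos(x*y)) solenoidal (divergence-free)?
No, ∇·F = -5*x + 5*y*sin(x*y) - 12*z**2 + 4*z*sin(x*z) - 5*z + 2*exp(x + z) + 2*cos(x)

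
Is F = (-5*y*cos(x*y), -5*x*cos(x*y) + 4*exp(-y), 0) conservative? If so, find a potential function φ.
Yes, F is conservative. φ = -5*sin(x*y) - 4*exp(-y)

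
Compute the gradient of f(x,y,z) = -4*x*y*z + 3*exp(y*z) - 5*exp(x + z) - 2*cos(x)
(-4*y*z - 5*exp(x + z) + 2*sin(x), z*(-4*x + 3*exp(y*z)), -4*x*y + 3*y*exp(y*z) - 5*exp(x + z))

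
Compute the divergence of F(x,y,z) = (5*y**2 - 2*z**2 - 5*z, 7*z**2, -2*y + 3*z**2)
6*z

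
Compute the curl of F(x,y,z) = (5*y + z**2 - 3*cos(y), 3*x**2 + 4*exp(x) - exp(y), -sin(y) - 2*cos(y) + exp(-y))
(2*sin(y) - cos(y) - exp(-y), 2*z, 6*x + 4*exp(x) - 3*sin(y) - 5)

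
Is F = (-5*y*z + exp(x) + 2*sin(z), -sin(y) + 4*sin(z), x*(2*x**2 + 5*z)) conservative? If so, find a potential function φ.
No, ∇×F = (-4*cos(z), -6*x**2 - 5*y - 5*z + 2*cos(z), 5*z) ≠ 0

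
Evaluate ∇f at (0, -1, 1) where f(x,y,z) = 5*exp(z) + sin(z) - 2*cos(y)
(0, -2*sin(1), cos(1) + 5*E)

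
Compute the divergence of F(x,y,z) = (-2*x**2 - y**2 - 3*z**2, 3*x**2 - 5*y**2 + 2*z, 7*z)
-4*x - 10*y + 7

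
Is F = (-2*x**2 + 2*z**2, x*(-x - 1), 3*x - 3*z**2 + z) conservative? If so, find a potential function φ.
No, ∇×F = (0, 4*z - 3, -2*x - 1) ≠ 0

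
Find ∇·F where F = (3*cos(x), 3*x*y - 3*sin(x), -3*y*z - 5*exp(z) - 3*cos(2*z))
3*x - 3*y - 5*exp(z) - 3*sin(x) + 6*sin(2*z)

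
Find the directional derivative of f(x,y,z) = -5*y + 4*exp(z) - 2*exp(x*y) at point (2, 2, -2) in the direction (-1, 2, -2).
2*(-2*exp(6) - 5*exp(2) - 4)*exp(-2)/3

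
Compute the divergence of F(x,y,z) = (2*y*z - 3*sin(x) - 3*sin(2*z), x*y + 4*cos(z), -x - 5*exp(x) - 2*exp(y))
x - 3*cos(x)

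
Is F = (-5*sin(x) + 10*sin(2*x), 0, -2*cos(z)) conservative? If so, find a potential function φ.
Yes, F is conservative. φ = -2*sin(z) + 5*cos(x) - 5*cos(2*x)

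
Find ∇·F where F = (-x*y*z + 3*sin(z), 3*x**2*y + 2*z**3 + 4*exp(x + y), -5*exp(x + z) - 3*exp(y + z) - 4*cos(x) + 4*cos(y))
3*x**2 - y*z + 4*exp(x + y) - 5*exp(x + z) - 3*exp(y + z)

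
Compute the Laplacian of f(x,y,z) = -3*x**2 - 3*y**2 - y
-12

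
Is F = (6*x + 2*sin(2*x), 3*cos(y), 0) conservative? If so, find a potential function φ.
Yes, F is conservative. φ = 3*x**2 + 3*sin(y) - cos(2*x)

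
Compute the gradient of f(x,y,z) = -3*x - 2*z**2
(-3, 0, -4*z)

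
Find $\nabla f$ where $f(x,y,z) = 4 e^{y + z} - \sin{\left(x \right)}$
(-cos(x), 4*exp(y + z), 4*exp(y + z))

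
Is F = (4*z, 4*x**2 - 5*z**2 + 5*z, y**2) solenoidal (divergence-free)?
Yes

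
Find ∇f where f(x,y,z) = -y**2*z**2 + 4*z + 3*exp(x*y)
(3*y*exp(x*y), 3*x*exp(x*y) - 2*y*z**2, -2*y**2*z + 4)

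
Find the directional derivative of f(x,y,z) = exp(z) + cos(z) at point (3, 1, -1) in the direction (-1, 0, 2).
2*sqrt(5)*(1 + E*sin(1))*exp(-1)/5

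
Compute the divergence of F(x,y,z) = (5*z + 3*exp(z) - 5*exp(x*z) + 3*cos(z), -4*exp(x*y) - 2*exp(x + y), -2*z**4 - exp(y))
-4*x*exp(x*y) - 8*z**3 - 5*z*exp(x*z) - 2*exp(x + y)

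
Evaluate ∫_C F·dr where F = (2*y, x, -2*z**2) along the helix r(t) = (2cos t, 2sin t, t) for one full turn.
-16*pi**3/3 - 4*pi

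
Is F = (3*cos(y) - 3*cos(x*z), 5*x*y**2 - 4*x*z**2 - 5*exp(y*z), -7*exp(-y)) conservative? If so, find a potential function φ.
No, ∇×F = (8*x*z + 5*y*exp(y*z) + 7*exp(-y), 3*x*sin(x*z), 5*y**2 - 4*z**2 + 3*sin(y)) ≠ 0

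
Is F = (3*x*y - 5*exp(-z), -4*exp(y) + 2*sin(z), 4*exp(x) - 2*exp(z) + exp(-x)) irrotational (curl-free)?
No, ∇×F = (-2*cos(z), -4*exp(x) + 5*exp(-z) + exp(-x), -3*x)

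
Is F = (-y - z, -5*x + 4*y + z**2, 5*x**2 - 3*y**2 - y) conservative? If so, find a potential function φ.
No, ∇×F = (-6*y - 2*z - 1, -10*x - 1, -4) ≠ 0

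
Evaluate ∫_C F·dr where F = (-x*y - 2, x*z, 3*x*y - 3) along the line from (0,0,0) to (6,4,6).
114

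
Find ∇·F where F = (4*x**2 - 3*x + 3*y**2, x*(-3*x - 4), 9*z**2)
8*x + 18*z - 3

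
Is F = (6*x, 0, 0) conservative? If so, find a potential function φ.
Yes, F is conservative. φ = 3*x**2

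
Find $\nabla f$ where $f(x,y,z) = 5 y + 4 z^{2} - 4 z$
(0, 5, 8*z - 4)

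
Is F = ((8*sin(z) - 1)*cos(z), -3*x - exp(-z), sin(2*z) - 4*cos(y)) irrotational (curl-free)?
No, ∇×F = (4*sin(y) - exp(-z), sin(z) + 8*cos(2*z), -3)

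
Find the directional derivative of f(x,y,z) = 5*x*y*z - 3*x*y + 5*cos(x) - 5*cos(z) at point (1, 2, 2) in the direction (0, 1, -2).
-sqrt(5)*(10*sin(2) + 13)/5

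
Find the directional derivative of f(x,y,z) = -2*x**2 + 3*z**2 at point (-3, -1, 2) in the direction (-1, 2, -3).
-24*sqrt(14)/7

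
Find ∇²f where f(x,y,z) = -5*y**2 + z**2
-8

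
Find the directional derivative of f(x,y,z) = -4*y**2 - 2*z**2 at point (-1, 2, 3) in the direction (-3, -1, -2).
20*sqrt(14)/7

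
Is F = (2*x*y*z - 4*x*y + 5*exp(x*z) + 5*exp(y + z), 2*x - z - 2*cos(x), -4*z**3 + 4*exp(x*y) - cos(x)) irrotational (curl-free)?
No, ∇×F = (4*x*exp(x*y) + 1, 2*x*y + 5*x*exp(x*z) - 4*y*exp(x*y) + 5*exp(y + z) - sin(x), -2*x*z + 4*x - 5*exp(y + z) + 2*sin(x) + 2)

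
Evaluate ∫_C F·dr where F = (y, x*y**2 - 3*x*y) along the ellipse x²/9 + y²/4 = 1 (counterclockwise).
0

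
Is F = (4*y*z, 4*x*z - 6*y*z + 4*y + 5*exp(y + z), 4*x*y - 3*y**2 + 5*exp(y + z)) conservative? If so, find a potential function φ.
Yes, F is conservative. φ = 4*x*y*z - 3*y**2*z + 2*y**2 + 5*exp(y + z)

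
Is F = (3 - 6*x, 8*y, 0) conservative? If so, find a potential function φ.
Yes, F is conservative. φ = -3*x**2 + 3*x + 4*y**2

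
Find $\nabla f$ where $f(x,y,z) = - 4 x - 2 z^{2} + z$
(-4, 0, 1 - 4*z)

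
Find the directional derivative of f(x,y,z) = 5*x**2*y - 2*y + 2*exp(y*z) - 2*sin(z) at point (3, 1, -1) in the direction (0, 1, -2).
sqrt(5)*(-6 + 4*E*cos(1) + 43*E)*exp(-1)/5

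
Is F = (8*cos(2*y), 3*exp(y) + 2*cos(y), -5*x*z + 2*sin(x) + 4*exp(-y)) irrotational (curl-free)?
No, ∇×F = (-4*exp(-y), 5*z - 2*cos(x), 16*sin(2*y))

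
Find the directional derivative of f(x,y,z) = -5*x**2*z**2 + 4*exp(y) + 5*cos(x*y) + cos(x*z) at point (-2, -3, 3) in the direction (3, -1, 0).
2*sqrt(10)*(11*exp(3)*sin(6) - 1 + 135*exp(3))*exp(-3)/5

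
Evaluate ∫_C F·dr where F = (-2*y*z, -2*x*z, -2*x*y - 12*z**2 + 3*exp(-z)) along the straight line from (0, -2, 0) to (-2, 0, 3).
-105 - 3*exp(-3)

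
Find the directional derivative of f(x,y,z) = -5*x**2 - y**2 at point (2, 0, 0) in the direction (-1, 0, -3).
2*sqrt(10)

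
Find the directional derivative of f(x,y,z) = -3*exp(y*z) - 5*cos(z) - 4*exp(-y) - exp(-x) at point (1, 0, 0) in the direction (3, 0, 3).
sqrt(2)*exp(-1)/2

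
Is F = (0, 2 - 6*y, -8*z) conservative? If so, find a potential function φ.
Yes, F is conservative. φ = -3*y**2 + 2*y - 4*z**2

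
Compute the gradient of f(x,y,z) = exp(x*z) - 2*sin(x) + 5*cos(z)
(z*exp(x*z) - 2*cos(x), 0, x*exp(x*z) - 5*sin(z))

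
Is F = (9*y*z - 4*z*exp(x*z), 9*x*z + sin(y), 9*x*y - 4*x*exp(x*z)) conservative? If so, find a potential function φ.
Yes, F is conservative. φ = 9*x*y*z - 4*exp(x*z) - cos(y)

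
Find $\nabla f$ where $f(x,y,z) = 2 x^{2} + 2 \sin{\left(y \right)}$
(4*x, 2*cos(y), 0)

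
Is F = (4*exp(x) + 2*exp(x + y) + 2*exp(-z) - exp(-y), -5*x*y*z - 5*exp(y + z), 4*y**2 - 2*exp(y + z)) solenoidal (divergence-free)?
No, ∇·F = -5*x*z + 4*exp(x) + 2*exp(x + y) - 7*exp(y + z)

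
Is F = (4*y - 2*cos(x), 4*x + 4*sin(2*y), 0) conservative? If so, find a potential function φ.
Yes, F is conservative. φ = 4*x*y - 2*sin(x) - 2*cos(2*y)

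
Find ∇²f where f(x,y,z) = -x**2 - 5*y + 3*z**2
4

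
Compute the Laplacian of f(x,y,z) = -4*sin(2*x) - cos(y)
16*sin(2*x) + cos(y)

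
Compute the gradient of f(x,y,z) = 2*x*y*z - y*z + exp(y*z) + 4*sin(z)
(2*y*z, z*(2*x + exp(y*z) - 1), 2*x*y + y*exp(y*z) - y + 4*cos(z))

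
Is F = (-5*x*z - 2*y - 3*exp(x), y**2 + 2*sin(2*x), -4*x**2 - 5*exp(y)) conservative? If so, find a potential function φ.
No, ∇×F = (-5*exp(y), 3*x, 4*cos(2*x) + 2) ≠ 0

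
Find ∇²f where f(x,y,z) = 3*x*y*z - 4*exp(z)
-4*exp(z)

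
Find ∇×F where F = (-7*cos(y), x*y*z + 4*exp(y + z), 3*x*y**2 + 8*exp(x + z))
(5*x*y - 4*exp(y + z), -3*y**2 - 8*exp(x + z), y*z - 7*sin(y))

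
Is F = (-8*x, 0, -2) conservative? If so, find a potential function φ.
Yes, F is conservative. φ = -4*x**2 - 2*z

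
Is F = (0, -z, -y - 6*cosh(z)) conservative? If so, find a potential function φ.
Yes, F is conservative. φ = -y*z - 6*sinh(z)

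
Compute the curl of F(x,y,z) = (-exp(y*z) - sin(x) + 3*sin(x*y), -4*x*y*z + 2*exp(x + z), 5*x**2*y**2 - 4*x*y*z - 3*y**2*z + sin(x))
(10*x**2*y + 4*x*y - 4*x*z - 6*y*z - 2*exp(x + z), -10*x*y**2 + 4*y*z - y*exp(y*z) - cos(x), -3*x*cos(x*y) - 4*y*z + z*exp(y*z) + 2*exp(x + z))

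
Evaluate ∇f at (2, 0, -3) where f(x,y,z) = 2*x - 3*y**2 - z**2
(2, 0, 6)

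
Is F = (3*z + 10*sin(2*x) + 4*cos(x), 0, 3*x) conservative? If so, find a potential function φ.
Yes, F is conservative. φ = 3*x*z + 4*sin(x) - 5*cos(2*x)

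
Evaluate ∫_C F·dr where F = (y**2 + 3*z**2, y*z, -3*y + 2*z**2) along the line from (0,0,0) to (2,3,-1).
53/6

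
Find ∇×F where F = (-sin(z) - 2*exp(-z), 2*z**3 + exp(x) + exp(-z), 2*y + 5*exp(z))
(-6*z**2 + 2 + exp(-z), -cos(z) + 2*exp(-z), exp(x))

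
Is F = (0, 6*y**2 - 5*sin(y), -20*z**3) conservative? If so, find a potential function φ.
Yes, F is conservative. φ = 2*y**3 - 5*z**4 + 5*cos(y)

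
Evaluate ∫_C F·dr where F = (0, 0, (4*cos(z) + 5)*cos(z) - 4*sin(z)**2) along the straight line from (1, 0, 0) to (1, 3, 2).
(4*cos(2) + 5)*sin(2)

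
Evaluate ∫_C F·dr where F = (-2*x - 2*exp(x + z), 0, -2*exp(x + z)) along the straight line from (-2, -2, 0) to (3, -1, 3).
-2*exp(6) - 5 + 2*exp(-2)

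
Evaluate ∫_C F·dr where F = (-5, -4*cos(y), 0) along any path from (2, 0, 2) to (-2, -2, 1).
4*sin(2) + 20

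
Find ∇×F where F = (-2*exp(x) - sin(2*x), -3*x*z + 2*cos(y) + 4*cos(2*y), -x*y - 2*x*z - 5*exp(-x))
(2*x, y + 2*z - 5*exp(-x), -3*z)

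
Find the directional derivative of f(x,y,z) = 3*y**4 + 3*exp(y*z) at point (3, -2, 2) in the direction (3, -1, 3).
24*sqrt(19)*(-1 + 4*exp(4))*exp(-4)/19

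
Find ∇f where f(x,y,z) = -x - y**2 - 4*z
(-1, -2*y, -4)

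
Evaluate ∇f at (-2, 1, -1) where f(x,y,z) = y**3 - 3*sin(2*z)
(0, 3, -6*cos(2))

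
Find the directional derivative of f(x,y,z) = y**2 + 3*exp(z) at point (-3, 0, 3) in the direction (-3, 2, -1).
-3*sqrt(14)*exp(3)/14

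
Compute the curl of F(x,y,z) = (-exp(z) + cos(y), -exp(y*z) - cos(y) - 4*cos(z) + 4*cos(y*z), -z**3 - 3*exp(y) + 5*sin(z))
(y*exp(y*z) + 4*y*sin(y*z) - 3*exp(y) - 4*sin(z), -exp(z), sin(y))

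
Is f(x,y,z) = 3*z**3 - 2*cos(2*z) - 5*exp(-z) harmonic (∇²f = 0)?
No, ∇²f = 18*z + 8*cos(2*z) - 5*exp(-z)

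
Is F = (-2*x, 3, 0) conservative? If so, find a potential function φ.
Yes, F is conservative. φ = -x**2 + 3*y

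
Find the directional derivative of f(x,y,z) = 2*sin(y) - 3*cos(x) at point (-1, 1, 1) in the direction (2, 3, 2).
6*sqrt(34)*cos(pi/4 + 1)/17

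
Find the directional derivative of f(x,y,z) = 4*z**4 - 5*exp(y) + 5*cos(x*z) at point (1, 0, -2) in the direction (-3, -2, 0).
10*sqrt(13)*(1 + 3*sin(2))/13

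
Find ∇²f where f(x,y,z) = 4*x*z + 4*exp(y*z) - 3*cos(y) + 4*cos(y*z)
4*y**2*(exp(y*z) - cos(y*z)) + 4*z**2*exp(y*z) - 4*z**2*cos(y*z) + 3*cos(y)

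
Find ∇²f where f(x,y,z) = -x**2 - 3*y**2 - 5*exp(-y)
-8 - 5*exp(-y)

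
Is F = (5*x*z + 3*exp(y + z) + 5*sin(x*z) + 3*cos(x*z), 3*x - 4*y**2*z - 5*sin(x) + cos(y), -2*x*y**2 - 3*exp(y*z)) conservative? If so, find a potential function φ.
No, ∇×F = (-4*x*y + 4*y**2 - 3*z*exp(y*z), -3*x*sin(x*z) + 5*x*cos(x*z) + 5*x + 2*y**2 + 3*exp(y + z), -3*exp(y + z) - 5*cos(x) + 3) ≠ 0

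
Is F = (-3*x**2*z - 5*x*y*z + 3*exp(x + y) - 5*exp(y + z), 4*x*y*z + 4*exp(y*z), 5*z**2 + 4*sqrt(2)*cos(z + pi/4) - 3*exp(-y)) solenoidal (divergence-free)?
No, ∇·F = -2*x*z - 5*y*z + 4*z*exp(y*z) + 10*z + 3*exp(x + y) - 4*sqrt(2)*sin(z + pi/4)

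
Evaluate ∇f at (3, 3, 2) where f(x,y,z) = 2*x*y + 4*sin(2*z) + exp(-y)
(6, 6 - exp(-3), 8*cos(4))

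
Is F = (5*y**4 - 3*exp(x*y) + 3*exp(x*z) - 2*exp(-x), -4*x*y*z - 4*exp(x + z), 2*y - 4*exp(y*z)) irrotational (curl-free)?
No, ∇×F = (4*x*y - 4*z*exp(y*z) + 4*exp(x + z) + 2, 3*x*exp(x*z), 3*x*exp(x*y) - 20*y**3 - 4*y*z - 4*exp(x + z))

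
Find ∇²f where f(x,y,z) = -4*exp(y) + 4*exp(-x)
-4*exp(y) + 4*exp(-x)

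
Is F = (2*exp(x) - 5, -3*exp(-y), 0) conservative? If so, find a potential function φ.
Yes, F is conservative. φ = -5*x + 2*exp(x) + 3*exp(-y)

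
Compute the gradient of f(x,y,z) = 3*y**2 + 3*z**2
(0, 6*y, 6*z)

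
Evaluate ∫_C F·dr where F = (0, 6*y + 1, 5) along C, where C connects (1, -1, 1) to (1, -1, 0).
-5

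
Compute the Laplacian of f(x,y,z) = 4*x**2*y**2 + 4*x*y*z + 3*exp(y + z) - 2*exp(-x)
8*x**2 + 8*y**2 + 6*exp(y + z) - 2*exp(-x)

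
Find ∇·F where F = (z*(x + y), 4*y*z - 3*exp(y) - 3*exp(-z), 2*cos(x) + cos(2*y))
5*z - 3*exp(y)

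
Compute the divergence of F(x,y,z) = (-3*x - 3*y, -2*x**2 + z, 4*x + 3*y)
-3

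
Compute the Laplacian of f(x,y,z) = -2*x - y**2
-2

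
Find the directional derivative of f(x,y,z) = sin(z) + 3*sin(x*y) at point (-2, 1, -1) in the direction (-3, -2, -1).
sqrt(14)*(3*cos(2) - cos(1))/14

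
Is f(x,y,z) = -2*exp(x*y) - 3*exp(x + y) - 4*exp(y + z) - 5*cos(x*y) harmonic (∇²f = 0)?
No, ∇²f = -2*x**2*exp(x*y) + 5*x**2*cos(x*y) - 2*y**2*exp(x*y) + 5*y**2*cos(x*y) - 6*exp(x + y) - 8*exp(y + z)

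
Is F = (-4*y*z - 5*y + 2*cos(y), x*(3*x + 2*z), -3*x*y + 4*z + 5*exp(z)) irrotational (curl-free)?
No, ∇×F = (-5*x, -y, 6*x + 6*z + 2*sin(y) + 5)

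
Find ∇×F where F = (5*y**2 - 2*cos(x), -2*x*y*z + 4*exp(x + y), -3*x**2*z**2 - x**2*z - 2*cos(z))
(2*x*y, 2*x*z*(3*z + 1), -2*y*z - 10*y + 4*exp(x + y))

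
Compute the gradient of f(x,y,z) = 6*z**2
(0, 0, 12*z)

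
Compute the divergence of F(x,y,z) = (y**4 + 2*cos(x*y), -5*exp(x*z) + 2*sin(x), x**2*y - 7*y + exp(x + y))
-2*y*sin(x*y)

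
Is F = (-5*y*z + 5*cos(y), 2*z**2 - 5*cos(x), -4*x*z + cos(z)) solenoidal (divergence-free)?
No, ∇·F = -4*x - sin(z)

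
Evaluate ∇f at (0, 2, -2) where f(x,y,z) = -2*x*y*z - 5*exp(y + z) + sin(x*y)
(10, -5, -5)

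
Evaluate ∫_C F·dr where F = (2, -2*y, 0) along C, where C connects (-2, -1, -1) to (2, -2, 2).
5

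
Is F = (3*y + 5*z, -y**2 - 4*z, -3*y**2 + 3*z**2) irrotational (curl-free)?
No, ∇×F = (4 - 6*y, 5, -3)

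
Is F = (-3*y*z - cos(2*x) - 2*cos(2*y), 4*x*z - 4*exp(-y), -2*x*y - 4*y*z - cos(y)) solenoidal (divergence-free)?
No, ∇·F = -4*y + 2*sin(2*x) + 4*exp(-y)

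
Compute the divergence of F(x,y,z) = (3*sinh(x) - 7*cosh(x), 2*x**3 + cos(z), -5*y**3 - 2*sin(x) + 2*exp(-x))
-7*sinh(x) + 3*cosh(x)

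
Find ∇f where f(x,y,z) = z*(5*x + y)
(5*z, z, 5*x + y)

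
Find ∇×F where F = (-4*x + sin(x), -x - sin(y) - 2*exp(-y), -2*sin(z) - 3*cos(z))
(0, 0, -1)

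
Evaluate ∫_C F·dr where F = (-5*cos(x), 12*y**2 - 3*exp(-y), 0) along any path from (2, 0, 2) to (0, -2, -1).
-35 + 5*sin(2) + 3*exp(2)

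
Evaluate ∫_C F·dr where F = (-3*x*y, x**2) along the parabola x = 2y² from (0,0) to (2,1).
-4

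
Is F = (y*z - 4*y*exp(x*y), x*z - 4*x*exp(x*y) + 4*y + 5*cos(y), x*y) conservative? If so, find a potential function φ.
Yes, F is conservative. φ = x*y*z + 2*y**2 - 4*exp(x*y) + 5*sin(y)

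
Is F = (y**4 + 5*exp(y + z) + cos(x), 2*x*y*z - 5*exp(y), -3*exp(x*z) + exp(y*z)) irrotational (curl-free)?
No, ∇×F = (-2*x*y + z*exp(y*z), 3*z*exp(x*z) + 5*exp(y + z), -4*y**3 + 2*y*z - 5*exp(y + z))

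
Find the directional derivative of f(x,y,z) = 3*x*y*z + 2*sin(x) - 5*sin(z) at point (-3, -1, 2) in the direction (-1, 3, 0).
-sqrt(10)*(cos(3) + 24)/5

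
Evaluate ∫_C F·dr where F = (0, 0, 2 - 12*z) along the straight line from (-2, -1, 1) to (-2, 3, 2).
-16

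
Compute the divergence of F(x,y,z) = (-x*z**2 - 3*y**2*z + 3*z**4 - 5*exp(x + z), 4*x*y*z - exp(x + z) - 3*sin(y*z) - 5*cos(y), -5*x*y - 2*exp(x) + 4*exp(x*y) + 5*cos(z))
4*x*z - z**2 - 3*z*cos(y*z) - 5*exp(x + z) + 5*sin(y) - 5*sin(z)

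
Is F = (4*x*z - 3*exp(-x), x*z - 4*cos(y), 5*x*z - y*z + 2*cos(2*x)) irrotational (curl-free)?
No, ∇×F = (-x - z, 4*x - 5*z + 4*sin(2*x), z)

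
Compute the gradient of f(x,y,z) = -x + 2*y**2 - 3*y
(-1, 4*y - 3, 0)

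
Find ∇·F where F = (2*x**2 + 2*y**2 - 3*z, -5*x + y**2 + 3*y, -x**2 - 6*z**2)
4*x + 2*y - 12*z + 3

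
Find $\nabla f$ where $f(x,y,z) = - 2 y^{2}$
(0, -4*y, 0)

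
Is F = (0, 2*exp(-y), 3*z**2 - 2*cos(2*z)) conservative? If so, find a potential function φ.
Yes, F is conservative. φ = z**3 - sin(2*z) - 2*exp(-y)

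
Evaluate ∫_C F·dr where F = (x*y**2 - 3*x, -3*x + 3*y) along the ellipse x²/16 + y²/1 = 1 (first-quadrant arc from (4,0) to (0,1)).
43/2 - 3*pi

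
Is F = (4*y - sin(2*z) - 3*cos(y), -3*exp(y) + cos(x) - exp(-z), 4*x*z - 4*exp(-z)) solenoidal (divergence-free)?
No, ∇·F = 4*x - 3*exp(y) + 4*exp(-z)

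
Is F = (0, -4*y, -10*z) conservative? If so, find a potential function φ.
Yes, F is conservative. φ = -2*y**2 - 5*z**2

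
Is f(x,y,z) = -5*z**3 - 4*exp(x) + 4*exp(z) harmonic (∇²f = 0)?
No, ∇²f = -30*z - 4*exp(x) + 4*exp(z)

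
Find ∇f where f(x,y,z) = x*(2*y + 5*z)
(2*y + 5*z, 2*x, 5*x)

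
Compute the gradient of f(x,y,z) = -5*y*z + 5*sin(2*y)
(0, -5*z + 10*cos(2*y), -5*y)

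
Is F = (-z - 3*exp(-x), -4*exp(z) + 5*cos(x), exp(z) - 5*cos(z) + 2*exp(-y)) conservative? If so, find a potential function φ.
No, ∇×F = (4*exp(z) - 2*exp(-y), -1, -5*sin(x)) ≠ 0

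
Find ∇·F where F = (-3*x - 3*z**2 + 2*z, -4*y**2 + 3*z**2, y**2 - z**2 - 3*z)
-8*y - 2*z - 6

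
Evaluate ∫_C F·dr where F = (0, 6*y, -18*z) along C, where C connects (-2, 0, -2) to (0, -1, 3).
-42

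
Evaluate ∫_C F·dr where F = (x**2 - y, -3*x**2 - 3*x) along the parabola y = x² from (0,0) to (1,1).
-7/2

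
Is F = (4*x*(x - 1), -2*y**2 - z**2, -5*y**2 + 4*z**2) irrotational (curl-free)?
No, ∇×F = (-10*y + 2*z, 0, 0)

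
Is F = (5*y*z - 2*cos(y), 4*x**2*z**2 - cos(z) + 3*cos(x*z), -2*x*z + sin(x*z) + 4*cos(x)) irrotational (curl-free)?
No, ∇×F = (-8*x**2*z + 3*x*sin(x*z) - sin(z), 5*y - z*cos(x*z) + 2*z + 4*sin(x), 8*x*z**2 - 3*z*sin(x*z) - 5*z - 2*sin(y))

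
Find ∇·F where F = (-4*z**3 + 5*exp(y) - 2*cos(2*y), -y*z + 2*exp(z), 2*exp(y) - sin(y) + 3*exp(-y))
-z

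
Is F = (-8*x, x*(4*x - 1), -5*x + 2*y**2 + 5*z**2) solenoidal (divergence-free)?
No, ∇·F = 10*z - 8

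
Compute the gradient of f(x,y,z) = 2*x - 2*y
(2, -2, 0)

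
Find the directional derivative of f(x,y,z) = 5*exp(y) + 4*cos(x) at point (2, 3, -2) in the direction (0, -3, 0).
-5*exp(3)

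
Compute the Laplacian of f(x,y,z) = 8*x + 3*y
0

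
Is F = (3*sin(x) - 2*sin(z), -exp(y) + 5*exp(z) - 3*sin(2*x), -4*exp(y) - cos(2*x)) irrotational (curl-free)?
No, ∇×F = (-4*exp(y) - 5*exp(z), -2*sin(2*x) - 2*cos(z), -6*cos(2*x))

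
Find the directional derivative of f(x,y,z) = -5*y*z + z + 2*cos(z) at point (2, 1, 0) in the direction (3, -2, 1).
-2*sqrt(14)/7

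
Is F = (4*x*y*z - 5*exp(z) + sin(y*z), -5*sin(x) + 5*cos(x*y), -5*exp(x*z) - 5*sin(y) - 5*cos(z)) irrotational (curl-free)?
No, ∇×F = (-5*cos(y), 4*x*y + y*cos(y*z) + 5*z*exp(x*z) - 5*exp(z), -4*x*z - 5*y*sin(x*y) - z*cos(y*z) - 5*cos(x))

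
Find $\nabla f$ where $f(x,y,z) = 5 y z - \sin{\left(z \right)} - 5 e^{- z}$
(0, 5*z, 5*y - cos(z) + 5*exp(-z))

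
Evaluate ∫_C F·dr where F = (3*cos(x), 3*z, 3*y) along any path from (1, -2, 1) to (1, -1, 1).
3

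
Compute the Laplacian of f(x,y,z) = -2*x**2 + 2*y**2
0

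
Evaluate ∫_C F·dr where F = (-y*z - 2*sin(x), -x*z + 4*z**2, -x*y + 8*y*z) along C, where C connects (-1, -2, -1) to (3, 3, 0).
2*cos(3) - 2*cos(1) + 6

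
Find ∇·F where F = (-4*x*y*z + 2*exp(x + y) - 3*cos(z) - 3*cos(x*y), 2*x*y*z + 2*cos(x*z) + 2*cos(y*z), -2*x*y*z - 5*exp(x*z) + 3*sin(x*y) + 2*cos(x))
-2*x*y + 2*x*z - 5*x*exp(x*z) - 4*y*z + 3*y*sin(x*y) - 2*z*sin(y*z) + 2*exp(x + y)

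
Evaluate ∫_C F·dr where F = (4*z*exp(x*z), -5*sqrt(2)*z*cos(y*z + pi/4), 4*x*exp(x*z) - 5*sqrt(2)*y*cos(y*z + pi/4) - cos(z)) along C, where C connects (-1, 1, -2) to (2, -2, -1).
-4*exp(2) - 11*sin(2) + 4*exp(-2) + sin(1)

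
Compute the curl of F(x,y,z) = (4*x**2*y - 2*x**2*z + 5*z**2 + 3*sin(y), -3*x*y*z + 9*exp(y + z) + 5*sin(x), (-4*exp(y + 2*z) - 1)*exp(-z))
(3*x*y - 13*exp(y + z), -2*x**2 + 10*z, -4*x**2 - 3*y*z + 5*cos(x) - 3*cos(y))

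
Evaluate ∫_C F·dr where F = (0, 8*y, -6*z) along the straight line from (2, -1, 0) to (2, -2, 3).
-15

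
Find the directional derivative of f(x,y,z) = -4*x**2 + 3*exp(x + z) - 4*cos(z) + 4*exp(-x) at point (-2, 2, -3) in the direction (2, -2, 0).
sqrt(2)*(4*(4 - exp(2))*exp(5) + 3)*exp(-5)/2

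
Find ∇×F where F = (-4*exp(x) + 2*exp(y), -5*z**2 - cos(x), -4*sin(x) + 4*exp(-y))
(10*z - 4*exp(-y), 4*cos(x), -2*exp(y) + sin(x))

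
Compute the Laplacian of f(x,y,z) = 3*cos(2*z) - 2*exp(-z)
-12*cos(2*z) - 2*exp(-z)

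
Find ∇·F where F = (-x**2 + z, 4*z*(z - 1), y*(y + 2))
-2*x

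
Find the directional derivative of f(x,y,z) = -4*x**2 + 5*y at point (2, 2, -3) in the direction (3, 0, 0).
-16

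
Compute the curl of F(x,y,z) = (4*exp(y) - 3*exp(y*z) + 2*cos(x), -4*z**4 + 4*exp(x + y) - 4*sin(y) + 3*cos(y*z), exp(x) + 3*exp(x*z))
(3*y*sin(y*z) + 16*z**3, -3*y*exp(y*z) - 3*z*exp(x*z) - exp(x), 3*z*exp(y*z) - 4*exp(y) + 4*exp(x + y))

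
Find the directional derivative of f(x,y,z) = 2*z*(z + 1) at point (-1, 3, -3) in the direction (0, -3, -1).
sqrt(10)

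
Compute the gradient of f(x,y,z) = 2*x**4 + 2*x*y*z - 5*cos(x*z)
(8*x**3 + 2*y*z + 5*z*sin(x*z), 2*x*z, x*(2*y + 5*sin(x*z)))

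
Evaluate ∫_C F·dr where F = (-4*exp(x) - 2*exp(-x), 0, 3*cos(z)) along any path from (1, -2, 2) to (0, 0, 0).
-3*sin(2) - 2 - 2*exp(-1) + 4*E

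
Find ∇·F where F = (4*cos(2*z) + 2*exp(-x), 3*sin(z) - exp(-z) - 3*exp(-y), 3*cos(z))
-3*sin(z) + 3*exp(-y) - 2*exp(-x)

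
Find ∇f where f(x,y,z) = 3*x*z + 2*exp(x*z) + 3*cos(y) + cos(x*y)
(-y*sin(x*y) + 2*z*exp(x*z) + 3*z, -x*sin(x*y) - 3*sin(y), x*(2*exp(x*z) + 3))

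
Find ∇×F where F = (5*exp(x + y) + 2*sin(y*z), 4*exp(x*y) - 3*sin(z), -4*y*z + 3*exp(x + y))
(-4*z + 3*exp(x + y) + 3*cos(z), 2*y*cos(y*z) - 3*exp(x + y), 4*y*exp(x*y) - 2*z*cos(y*z) - 5*exp(x + y))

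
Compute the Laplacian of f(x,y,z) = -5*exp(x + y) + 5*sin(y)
-10*exp(x + y) - 5*sin(y)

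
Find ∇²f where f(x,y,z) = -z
0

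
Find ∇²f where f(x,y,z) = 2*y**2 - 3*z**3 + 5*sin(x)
-18*z - 5*sin(x) + 4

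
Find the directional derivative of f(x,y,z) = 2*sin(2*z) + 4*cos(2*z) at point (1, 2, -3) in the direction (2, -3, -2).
-8*sqrt(17)*(2*sin(6) + cos(6))/17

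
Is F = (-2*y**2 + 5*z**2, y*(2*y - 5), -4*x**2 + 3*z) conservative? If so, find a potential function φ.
No, ∇×F = (0, 8*x + 10*z, 4*y) ≠ 0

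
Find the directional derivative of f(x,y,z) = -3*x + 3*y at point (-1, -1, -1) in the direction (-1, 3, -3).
12*sqrt(19)/19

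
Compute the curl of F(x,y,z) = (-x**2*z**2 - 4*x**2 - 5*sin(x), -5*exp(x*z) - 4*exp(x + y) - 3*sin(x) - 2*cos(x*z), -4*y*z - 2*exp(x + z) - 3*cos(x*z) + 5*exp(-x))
(5*x*exp(x*z) - 2*x*sin(x*z) - 4*z, -2*x**2*z - 3*z*sin(x*z) + 2*exp(x + z) + 5*exp(-x), -5*z*exp(x*z) + 2*z*sin(x*z) - 4*exp(x + y) - 3*cos(x))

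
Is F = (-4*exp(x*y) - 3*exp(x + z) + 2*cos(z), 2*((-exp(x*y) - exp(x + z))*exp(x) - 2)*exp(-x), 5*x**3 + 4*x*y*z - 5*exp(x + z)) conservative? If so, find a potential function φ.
No, ∇×F = (4*x*z + 2*exp(x + z), -15*x**2 - 4*y*z + 2*exp(x + z) - 2*sin(z), 4*x*exp(x*y) - 2*y*exp(x*y) - 2*exp(x + z) + 4*exp(-x)) ≠ 0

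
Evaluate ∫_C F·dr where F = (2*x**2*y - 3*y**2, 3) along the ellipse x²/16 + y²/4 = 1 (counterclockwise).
-64*pi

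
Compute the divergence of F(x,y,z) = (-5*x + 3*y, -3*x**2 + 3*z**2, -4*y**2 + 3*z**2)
6*z - 5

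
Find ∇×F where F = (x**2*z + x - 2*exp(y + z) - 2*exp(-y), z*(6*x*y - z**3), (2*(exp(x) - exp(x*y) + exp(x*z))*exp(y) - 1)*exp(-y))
(-6*x*y - 2*x*exp(x*y) + 4*z**3 + exp(-y), x**2 + 2*y*exp(x*y) - 2*z*exp(x*z) - 2*exp(x) - 2*exp(y + z), 6*y*z + 2*exp(y + z) - 2*exp(-y))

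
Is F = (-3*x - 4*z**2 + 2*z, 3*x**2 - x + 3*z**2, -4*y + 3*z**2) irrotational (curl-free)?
No, ∇×F = (-6*z - 4, 2 - 8*z, 6*x - 1)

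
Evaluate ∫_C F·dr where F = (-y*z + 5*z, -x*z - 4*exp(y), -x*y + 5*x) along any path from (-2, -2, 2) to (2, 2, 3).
46 - 8*sinh(2)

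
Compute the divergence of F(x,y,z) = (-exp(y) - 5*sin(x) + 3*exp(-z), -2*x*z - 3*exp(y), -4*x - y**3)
-3*exp(y) - 5*cos(x)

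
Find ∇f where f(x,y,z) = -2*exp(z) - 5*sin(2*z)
(0, 0, -2*exp(z) - 10*cos(2*z))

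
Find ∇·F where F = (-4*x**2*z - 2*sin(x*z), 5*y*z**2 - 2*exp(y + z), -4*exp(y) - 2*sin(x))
-8*x*z + 5*z**2 - 2*z*cos(x*z) - 2*exp(y + z)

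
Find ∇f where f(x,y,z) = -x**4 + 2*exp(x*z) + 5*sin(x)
(-4*x**3 + 2*z*exp(x*z) + 5*cos(x), 0, 2*x*exp(x*z))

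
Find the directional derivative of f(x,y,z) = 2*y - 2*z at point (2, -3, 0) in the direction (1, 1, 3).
-4*sqrt(11)/11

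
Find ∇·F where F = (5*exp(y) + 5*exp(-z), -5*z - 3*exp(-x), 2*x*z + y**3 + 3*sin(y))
2*x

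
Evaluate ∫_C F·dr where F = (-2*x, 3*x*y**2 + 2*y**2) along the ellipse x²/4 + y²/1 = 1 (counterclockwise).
3*pi/2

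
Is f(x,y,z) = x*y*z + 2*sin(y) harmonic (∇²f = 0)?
No, ∇²f = -2*sin(y)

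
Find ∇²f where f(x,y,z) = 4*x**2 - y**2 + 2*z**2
10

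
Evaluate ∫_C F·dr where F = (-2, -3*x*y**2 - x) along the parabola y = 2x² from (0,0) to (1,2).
-214/21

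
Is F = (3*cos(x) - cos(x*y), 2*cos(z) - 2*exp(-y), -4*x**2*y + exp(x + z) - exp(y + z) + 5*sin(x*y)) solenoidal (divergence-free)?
No, ∇·F = ((y*sin(x*y) + exp(x + z) - exp(y + z) - 3*sin(x))*exp(y) + 2)*exp(-y)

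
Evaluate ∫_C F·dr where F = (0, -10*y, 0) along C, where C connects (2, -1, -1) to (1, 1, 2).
0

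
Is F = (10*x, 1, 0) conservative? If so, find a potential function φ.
Yes, F is conservative. φ = 5*x**2 + y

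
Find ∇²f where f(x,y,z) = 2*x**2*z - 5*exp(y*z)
-5*y**2*exp(y*z) - 5*z**2*exp(y*z) + 4*z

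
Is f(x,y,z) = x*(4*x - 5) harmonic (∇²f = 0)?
No, ∇²f = 8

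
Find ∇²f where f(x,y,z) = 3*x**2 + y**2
8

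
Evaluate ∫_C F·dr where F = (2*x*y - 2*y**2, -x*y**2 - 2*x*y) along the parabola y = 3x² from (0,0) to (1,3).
-1191/70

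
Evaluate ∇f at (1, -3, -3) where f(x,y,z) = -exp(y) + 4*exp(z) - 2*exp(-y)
(0, (-1 + 2*exp(6))*exp(-3), 4*exp(-3))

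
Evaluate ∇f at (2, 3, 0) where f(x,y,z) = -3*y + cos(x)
(-sin(2), -3, 0)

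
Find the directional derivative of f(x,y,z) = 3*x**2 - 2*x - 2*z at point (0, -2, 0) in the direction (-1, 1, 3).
-4*sqrt(11)/11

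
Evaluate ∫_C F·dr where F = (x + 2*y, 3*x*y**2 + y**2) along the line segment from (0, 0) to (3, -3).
-297/4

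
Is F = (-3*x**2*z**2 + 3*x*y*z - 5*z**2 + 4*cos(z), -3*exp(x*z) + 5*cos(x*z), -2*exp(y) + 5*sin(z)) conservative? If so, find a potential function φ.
No, ∇×F = (3*x*exp(x*z) + 5*x*sin(x*z) - 2*exp(y), -6*x**2*z + 3*x*y - 10*z - 4*sin(z), -z*(3*x + 3*exp(x*z) + 5*sin(x*z))) ≠ 0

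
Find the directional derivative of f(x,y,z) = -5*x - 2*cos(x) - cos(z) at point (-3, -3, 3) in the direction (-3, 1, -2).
sqrt(14)*(4*sin(3) + 15)/14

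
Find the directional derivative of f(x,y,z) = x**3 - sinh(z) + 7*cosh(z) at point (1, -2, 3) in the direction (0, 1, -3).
-3*sqrt(10)*(-cosh(3) + 7*sinh(3))/10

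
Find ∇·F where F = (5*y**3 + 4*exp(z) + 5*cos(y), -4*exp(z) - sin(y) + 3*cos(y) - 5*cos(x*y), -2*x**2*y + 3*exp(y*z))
5*x*sin(x*y) + 3*y*exp(y*z) - 3*sin(y) - cos(y)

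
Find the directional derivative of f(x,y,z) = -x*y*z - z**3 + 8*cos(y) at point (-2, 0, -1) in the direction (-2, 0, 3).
-9*sqrt(13)/13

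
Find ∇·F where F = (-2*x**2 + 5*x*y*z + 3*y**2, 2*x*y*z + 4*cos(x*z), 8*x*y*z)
8*x*y + 2*x*z - 4*x + 5*y*z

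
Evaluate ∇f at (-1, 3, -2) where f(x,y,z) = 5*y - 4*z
(0, 5, -4)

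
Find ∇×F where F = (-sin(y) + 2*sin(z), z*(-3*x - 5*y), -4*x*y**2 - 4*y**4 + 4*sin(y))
(-8*x*y + 3*x - 16*y**3 + 5*y + 4*cos(y), 4*y**2 + 2*cos(z), -3*z + cos(y))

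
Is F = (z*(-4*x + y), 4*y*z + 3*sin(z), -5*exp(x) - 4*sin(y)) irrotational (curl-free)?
No, ∇×F = (-4*y - 4*cos(y) - 3*cos(z), -4*x + y + 5*exp(x), -z)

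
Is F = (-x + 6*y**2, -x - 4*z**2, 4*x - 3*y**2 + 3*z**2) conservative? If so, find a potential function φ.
No, ∇×F = (-6*y + 8*z, -4, -12*y - 1) ≠ 0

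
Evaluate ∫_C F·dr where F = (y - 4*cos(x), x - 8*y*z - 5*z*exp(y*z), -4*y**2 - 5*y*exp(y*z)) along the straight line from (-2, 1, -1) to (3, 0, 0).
-7 - 4*sin(2) - 4*sin(3) + 5*exp(-1)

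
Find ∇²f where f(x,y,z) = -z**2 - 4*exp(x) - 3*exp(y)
-4*exp(x) - 3*exp(y) - 2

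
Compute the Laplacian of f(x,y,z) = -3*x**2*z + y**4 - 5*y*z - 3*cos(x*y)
3*x**2*cos(x*y) + 3*y**2*cos(x*y) + 12*y**2 - 6*z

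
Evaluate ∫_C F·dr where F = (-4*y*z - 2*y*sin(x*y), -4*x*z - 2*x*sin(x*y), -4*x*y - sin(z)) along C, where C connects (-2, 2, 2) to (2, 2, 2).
-64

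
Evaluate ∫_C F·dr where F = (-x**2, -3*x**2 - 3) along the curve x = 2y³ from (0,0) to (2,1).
-155/21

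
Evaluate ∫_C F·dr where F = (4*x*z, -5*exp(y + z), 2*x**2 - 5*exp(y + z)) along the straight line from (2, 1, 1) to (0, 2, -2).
-13 + 5*exp(2)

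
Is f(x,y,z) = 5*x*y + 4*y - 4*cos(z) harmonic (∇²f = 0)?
No, ∇²f = 4*cos(z)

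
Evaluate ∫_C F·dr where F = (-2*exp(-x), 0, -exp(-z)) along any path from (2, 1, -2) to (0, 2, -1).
-exp(2) - 2*exp(-2) + 2 + E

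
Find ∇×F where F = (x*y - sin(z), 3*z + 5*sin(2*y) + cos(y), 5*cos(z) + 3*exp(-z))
(-3, -cos(z), -x)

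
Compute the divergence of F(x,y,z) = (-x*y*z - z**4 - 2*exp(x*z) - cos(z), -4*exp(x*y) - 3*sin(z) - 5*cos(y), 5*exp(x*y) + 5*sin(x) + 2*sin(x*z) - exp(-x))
-4*x*exp(x*y) + 2*x*cos(x*z) - y*z - 2*z*exp(x*z) + 5*sin(y)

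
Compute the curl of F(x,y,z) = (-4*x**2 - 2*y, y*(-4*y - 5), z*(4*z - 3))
(0, 0, 2)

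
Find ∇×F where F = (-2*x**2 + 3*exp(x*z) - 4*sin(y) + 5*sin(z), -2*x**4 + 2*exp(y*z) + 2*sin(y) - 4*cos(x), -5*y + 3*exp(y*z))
(-2*y*exp(y*z) + 3*z*exp(y*z) - 5, 3*x*exp(x*z) + 5*cos(z), -8*x**3 + 4*sin(x) + 4*cos(y))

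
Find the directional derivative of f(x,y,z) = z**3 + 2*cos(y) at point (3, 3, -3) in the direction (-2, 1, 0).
-2*sqrt(5)*sin(3)/5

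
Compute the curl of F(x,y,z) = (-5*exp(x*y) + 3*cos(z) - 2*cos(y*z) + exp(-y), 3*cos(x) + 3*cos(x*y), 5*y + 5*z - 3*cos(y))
(3*sin(y) + 5, 2*y*sin(y*z) - 3*sin(z), 5*x*exp(x*y) - 3*y*sin(x*y) - 2*z*sin(y*z) - 3*sin(x) + exp(-y))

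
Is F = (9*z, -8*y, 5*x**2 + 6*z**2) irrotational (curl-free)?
No, ∇×F = (0, 9 - 10*x, 0)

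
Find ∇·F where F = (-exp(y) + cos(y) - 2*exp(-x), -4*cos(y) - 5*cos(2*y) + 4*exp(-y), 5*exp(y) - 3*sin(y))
20*sin(y)*cos(y) + 4*sin(y) - 4*exp(-y) + 2*exp(-x)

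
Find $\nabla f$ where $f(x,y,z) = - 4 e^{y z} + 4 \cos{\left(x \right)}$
(-4*sin(x), -4*z*exp(y*z), -4*y*exp(y*z))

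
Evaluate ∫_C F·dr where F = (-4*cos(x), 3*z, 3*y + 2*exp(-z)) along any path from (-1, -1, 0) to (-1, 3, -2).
-16 - 2*exp(2)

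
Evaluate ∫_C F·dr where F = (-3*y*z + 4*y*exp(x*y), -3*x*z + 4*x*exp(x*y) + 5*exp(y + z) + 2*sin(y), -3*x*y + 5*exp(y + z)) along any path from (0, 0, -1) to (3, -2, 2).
-5*exp(-1) + 4*exp(-6) - 2*cos(2) + 39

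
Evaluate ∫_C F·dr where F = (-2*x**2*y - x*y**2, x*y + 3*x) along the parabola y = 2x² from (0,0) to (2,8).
224/15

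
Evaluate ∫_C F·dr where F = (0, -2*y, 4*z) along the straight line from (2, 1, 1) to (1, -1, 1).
0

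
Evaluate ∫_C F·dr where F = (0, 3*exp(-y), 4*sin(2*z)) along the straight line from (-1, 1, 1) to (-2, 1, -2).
2*cos(2) - 2*cos(4)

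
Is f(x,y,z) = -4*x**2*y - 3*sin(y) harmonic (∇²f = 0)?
No, ∇²f = -8*y + 3*sin(y)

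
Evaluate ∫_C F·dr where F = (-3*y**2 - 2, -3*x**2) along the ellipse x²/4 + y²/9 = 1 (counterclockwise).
0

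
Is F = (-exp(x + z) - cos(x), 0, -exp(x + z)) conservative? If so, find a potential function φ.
Yes, F is conservative. φ = -exp(x + z) - sin(x)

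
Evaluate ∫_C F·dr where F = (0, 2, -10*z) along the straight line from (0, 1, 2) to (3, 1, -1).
15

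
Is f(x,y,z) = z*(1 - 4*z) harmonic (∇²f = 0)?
No, ∇²f = -8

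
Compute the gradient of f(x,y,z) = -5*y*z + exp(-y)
(0, -5*z - exp(-y), -5*y)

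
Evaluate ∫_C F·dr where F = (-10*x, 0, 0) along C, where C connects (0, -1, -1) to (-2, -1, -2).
-20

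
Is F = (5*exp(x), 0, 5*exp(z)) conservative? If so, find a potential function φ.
Yes, F is conservative. φ = 5*exp(x) + 5*exp(z)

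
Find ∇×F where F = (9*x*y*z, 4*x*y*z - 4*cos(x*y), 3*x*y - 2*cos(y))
(-4*x*y + 3*x + 2*sin(y), 3*y*(3*x - 1), -9*x*z + 4*y*z + 4*y*sin(x*y))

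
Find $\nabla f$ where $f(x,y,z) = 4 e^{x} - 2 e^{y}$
(4*exp(x), -2*exp(y), 0)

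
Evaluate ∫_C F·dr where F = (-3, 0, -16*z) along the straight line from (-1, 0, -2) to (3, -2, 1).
12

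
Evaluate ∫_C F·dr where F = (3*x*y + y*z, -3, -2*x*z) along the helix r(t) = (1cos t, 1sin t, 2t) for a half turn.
16 - pi**2/2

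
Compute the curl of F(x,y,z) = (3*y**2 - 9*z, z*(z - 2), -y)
(1 - 2*z, -9, -6*y)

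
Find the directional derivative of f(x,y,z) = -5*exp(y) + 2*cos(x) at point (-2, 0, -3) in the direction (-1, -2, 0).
2*sqrt(5)*(5 - sin(2))/5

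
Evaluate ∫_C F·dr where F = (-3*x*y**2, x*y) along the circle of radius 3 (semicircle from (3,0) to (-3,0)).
18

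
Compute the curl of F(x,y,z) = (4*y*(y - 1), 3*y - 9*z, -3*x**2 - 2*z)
(9, 6*x, 4 - 8*y)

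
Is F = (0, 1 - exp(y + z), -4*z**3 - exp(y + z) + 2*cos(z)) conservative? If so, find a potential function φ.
Yes, F is conservative. φ = y - z**4 - exp(y + z) + 2*sin(z)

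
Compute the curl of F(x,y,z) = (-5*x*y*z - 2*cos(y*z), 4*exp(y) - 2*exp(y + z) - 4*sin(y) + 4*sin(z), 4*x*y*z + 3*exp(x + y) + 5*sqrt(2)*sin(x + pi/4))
(4*x*z + 3*exp(x + y) + 2*exp(y + z) - 4*cos(z), -5*x*y - 4*y*z + 2*y*sin(y*z) - 3*exp(x + y) - 5*sqrt(2)*cos(x + pi/4), z*(5*x - 2*sin(y*z)))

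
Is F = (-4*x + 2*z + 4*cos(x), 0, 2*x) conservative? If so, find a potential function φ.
Yes, F is conservative. φ = -2*x**2 + 2*x*z + 4*sin(x)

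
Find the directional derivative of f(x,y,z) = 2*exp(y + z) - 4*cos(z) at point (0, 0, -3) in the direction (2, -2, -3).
2*sqrt(17)*(-5 + 6*exp(3)*sin(3))*exp(-3)/17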